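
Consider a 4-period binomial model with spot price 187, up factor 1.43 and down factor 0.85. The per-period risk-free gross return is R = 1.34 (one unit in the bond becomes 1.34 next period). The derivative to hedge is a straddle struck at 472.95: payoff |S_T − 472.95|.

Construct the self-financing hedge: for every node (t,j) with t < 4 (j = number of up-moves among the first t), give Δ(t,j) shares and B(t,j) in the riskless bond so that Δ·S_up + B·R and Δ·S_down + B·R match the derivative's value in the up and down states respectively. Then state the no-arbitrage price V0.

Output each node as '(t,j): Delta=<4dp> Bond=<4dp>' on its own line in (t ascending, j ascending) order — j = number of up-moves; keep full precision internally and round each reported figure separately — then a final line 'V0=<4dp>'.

Under the risk-neutral measure, an up-move has probability p* = (R−d)/(u−d) = 0.8448 and values discount at R = 1.34.
Payoff layer (t=4): V(4,0)=375.3348, V(4,1)=308.7268, V(4,2)=196.6687, V(4,3)=8.1473, V(4,4)=309.0122
(3,0): S=114.8414. Δ = (V_up−V_dn)/(S_up−S_dn) = (308.7268−375.3348)/(164.2232−97.6152) = -1.0000. V = [p*·308.7268 + (1−p*)·375.3348]/1.34 = 238.1064. B = V − Δ·S = 352.9478.
(3,1): S=193.2037. Δ = (V_up−V_dn)/(S_up−S_dn) = (196.6687−308.7268)/(276.2813−164.2232) = -1.0000. V = [p*·196.6687 + (1−p*)·308.7268]/1.34 = 159.7440. B = V − Δ·S = 352.9478.
(3,2): S=325.0369. Δ = (V_up−V_dn)/(S_up−S_dn) = (8.1473−196.6687)/(464.8027−276.2813) = -1.0000. V = [p*·8.1473 + (1−p*)·196.6687]/1.34 = 27.9109. B = V − Δ·S = 352.9478.
(3,3): S=546.8267. Δ = (V_up−V_dn)/(S_up−S_dn) = (309.0122−8.1473)/(781.9622−464.8027) = 0.9486. V = [p*·309.0122 + (1−p*)·8.1473]/1.34 = 195.7659. B = V − Δ·S = -322.9667.
(2,0): S=135.1075. Δ = (V_up−V_dn)/(S_up−S_dn) = (159.7440−238.1064)/(193.2037−114.8414) = -1.0000. V = [p*·159.7440 + (1−p*)·238.1064]/1.34 = 128.2864. B = V − Δ·S = 263.3939.
(2,1): S=227.2985. Δ = (V_up−V_dn)/(S_up−S_dn) = (27.9109−159.7440)/(325.0369−193.2037) = -1.0000. V = [p*·27.9109 + (1−p*)·159.7440]/1.34 = 36.0954. B = V − Δ·S = 263.3939.
(2,2): S=382.3963. Δ = (V_up−V_dn)/(S_up−S_dn) = (195.7659−27.9109)/(546.8267−325.0369) = 0.7568. V = [p*·195.7659 + (1−p*)·27.9109]/1.34 = 126.6563. B = V − Δ·S = -162.7488.
(1,0): S=158.9500. Δ = (V_up−V_dn)/(S_up−S_dn) = (36.0954−128.2864)/(227.2985−135.1075) = -1.0000. V = [p*·36.0954 + (1−p*)·128.2864]/1.34 = 37.6126. B = V − Δ·S = 196.5626.
(1,1): S=267.4100. Δ = (V_up−V_dn)/(S_up−S_dn) = (126.6563−36.0954)/(382.3963−227.2985) = 0.5839. V = [p*·126.6563 + (1−p*)·36.0954]/1.34 = 84.0326. B = V − Δ·S = -72.1069.
(0,0): S=187.0000. Δ = (V_up−V_dn)/(S_up−S_dn) = (84.0326−37.6126)/(267.4100−158.9500) = 0.4280. V = [p*·84.0326 + (1−p*)·37.6126]/1.34 = 57.3355. B = V − Δ·S = -22.6991.
Self-financing check: at every node Δ·S+B equals the discounted successor values.

(0,0): Delta=0.4280 Bond=-22.6991
(1,0): Delta=-1.0000 Bond=196.5626
(1,1): Delta=0.5839 Bond=-72.1069
(2,0): Delta=-1.0000 Bond=263.3939
(2,1): Delta=-1.0000 Bond=263.3939
(2,2): Delta=0.7568 Bond=-162.7488
(3,0): Delta=-1.0000 Bond=352.9478
(3,1): Delta=-1.0000 Bond=352.9478
(3,2): Delta=-1.0000 Bond=352.9478
(3,3): Delta=0.9486 Bond=-322.9667
V0=57.3355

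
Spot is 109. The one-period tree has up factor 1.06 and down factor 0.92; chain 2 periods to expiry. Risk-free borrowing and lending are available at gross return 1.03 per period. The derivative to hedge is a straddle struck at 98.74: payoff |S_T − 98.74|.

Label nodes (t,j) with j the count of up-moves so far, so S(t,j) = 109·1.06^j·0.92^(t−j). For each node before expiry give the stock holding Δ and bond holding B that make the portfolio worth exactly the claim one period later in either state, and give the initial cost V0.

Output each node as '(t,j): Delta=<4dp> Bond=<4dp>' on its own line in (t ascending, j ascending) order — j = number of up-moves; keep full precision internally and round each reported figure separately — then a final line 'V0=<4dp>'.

Since d<R<u, set p* = (R−d)/(u−d) = 0.7857; price each node as the discounted p*-expectation of its children.
Terminal values V(2,·): V(2,0)=6.4824, V(2,1)=7.5568, V(2,2)=23.7324
Node (1,0) S=100.2800: V=(p*·7.5568+(1−p*)·6.4824)/1.03=7.1132; Δ=(7.5568−6.4824)/(106.2968−92.2576)=0.0765; B=V−Δ·S=-0.5611
Node (1,1) S=115.5400: V=(p*·23.7324+(1−p*)·7.5568)/1.03=19.6759; Δ=(23.7324−7.5568)/(122.4724−106.2968)=1.0000; B=V−Δ·S=-95.8641
Node (0,0) S=109.0000: V=(p*·19.6759+(1−p*)·7.1132)/1.03=16.4892; Δ=(19.6759−7.1132)/(115.5400−100.2800)=0.8232; B=V−Δ·S=-73.2447
Root portfolio cost Δ·109+B reproduces V0=16.4892.

(0,0): Delta=0.8232 Bond=-73.2447
(1,0): Delta=0.0765 Bond=-0.5611
(1,1): Delta=1.0000 Bond=-95.8641
V0=16.4892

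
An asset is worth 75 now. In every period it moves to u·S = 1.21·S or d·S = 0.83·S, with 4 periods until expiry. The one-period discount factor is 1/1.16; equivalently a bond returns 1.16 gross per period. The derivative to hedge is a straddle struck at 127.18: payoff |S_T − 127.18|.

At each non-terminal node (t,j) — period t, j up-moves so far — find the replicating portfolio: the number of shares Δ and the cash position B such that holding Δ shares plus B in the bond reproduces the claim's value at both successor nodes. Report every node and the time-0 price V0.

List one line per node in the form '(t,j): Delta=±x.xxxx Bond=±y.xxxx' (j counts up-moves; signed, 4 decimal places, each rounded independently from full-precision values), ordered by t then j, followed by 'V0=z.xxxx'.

The replicating-portfolio and risk-neutral prices coincide; use p* = (1.16−0.83)/(1.21−0.83) = 0.8684 for the latter.
Terminal values V(4,·): V(4,0)=91.5863, V(4,1)=75.2903, V(4,2)=51.5336, V(4,3)=16.9003, V(4,4)=33.5892
(3,0): S=42.8840. Δ = (V_up−V_dn)/(S_up−S_dn) = (75.2903−91.5863)/(51.8897−35.5937) = -1.0000. V = [p*·75.2903 + (1−p*)·91.5863]/1.16 = 66.7539. B = V − Δ·S = 109.6379.
(3,1): S=62.5177. Δ = (V_up−V_dn)/(S_up−S_dn) = (51.5336−75.2903)/(75.6464−51.8897) = -1.0000. V = [p*·51.5336 + (1−p*)·75.2903]/1.16 = 47.1203. B = V − Δ·S = 109.6379.
(3,2): S=91.1402. Δ = (V_up−V_dn)/(S_up−S_dn) = (16.9003−51.5336)/(110.2797−75.6464) = -1.0000. V = [p*·16.9003 + (1−p*)·51.5336]/1.16 = 18.4977. B = V − Δ·S = 109.6379.
(3,3): S=132.8671. Δ = (V_up−V_dn)/(S_up−S_dn) = (33.5892−16.9003)/(160.7692−110.2797) = 0.3305. V = [p*·33.5892 + (1−p*)·16.9003]/1.16 = 27.0632. B = V − Δ·S = -16.8548.
(2,0): S=51.6675. Δ = (V_up−V_dn)/(S_up−S_dn) = (47.1203−66.7539)/(62.5177−42.8840) = -1.0000. V = [p*·47.1203 + (1−p*)·66.7539]/1.16 = 42.8480. B = V − Δ·S = 94.5155.
(2,1): S=75.3225. Δ = (V_up−V_dn)/(S_up−S_dn) = (18.4977−47.1203)/(91.1402−62.5177) = -1.0000. V = [p*·18.4977 + (1−p*)·47.1203]/1.16 = 19.1930. B = V − Δ·S = 94.5155.
(2,2): S=109.8075. Δ = (V_up−V_dn)/(S_up−S_dn) = (27.0632−18.4977)/(132.8671−91.1402) = 0.2053. V = [p*·27.0632 + (1−p*)·18.4977]/1.16 = 22.3587. B = V − Δ·S = -0.1819.
(1,0): S=62.2500. Δ = (V_up−V_dn)/(S_up−S_dn) = (19.1930−42.8480)/(75.3225−51.6675) = -1.0000. V = [p*·19.1930 + (1−p*)·42.8480]/1.16 = 19.2288. B = V − Δ·S = 81.4788.
(1,1): S=90.7500. Δ = (V_up−V_dn)/(S_up−S_dn) = (22.3587−19.1930)/(109.8075−75.3225) = 0.0918. V = [p*·22.3587 + (1−p*)·19.1930]/1.16 = 18.9157. B = V − Δ·S = 10.5847.
(0,0): S=75.0000. Δ = (V_up−V_dn)/(S_up−S_dn) = (18.9157−19.2288)/(90.7500−62.2500) = -0.0110. V = [p*·18.9157 + (1−p*)·19.2288]/1.16 = 16.3421. B = V − Δ·S = 17.1663.
The time-0 hedge costs 16.3421, which is the no-arbitrage price.

(0,0): Delta=-0.0110 Bond=17.1663
(1,0): Delta=-1.0000 Bond=81.4788
(1,1): Delta=0.0918 Bond=10.5847
(2,0): Delta=-1.0000 Bond=94.5155
(2,1): Delta=-1.0000 Bond=94.5155
(2,2): Delta=0.2053 Bond=-0.1819
(3,0): Delta=-1.0000 Bond=109.6379
(3,1): Delta=-1.0000 Bond=109.6379
(3,2): Delta=-1.0000 Bond=109.6379
(3,3): Delta=0.3305 Bond=-16.8548
V0=16.3421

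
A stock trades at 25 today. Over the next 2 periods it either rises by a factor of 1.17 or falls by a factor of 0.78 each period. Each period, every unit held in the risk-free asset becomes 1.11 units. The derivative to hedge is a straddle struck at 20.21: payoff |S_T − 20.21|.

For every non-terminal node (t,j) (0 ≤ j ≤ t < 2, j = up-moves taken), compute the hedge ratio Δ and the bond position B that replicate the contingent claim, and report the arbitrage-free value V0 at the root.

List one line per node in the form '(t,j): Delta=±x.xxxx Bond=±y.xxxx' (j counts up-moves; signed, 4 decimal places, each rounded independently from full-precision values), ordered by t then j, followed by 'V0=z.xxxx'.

No-arbitrage ⇒ martingale measure with p* = (R−d)/(u−d) = 0.8462.
Terminal payoffs: V(2,0)=5.0000, V(2,1)=2.6050, V(2,2)=14.0125
(1,0): S=19.5000. Δ = (V_up−V_dn)/(S_up−S_dn) = (2.6050−5.0000)/(22.8150−15.2100) = -0.3149. V = [p*·2.6050 + (1−p*)·5.0000]/1.11 = 2.6788. B = V − Δ·S = 8.8198.
(1,1): S=29.2500. Δ = (V_up−V_dn)/(S_up−S_dn) = (14.0125−2.6050)/(34.2225−22.8150) = 1.0000. V = [p*·14.0125 + (1−p*)·2.6050]/1.11 = 11.0428. B = V − Δ·S = -18.2072.
(0,0): S=25.0000. Δ = (V_up−V_dn)/(S_up−S_dn) = (11.0428−2.6788)/(29.2500−19.5000) = 0.8578. V = [p*·11.0428 + (1−p*)·2.6788]/1.11 = 8.7892. B = V − Δ·S = -12.6569.
Each (Δ,B) replicates both successor values, so the strategy is self-financing and V0 is arbitrage-free.

(0,0): Delta=0.8578 Bond=-12.6569
(1,0): Delta=-0.3149 Bond=8.8198
(1,1): Delta=1.0000 Bond=-18.2072
V0=8.7892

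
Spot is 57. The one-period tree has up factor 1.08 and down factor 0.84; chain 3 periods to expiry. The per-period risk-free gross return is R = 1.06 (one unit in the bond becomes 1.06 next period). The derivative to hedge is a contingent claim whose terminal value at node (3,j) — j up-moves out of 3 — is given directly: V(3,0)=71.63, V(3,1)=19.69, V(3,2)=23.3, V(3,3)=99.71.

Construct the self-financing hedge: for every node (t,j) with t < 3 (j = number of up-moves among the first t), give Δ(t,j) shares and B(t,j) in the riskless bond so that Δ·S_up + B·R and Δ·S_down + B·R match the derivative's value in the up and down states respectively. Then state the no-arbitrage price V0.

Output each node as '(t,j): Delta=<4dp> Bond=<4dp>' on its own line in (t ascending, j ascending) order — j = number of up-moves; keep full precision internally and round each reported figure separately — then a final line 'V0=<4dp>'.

No-arbitrage ⇒ martingale measure with p* = (R−d)/(u−d) = 0.9167.
Terminal payoffs: V(3,0)=71.6300, V(3,1)=19.6900, V(3,2)=23.3000, V(3,3)=99.7100
  t=2,j=0: stock 40.2192 → up 43.4367 (V=19.6900), down 33.7841 (V=71.6300). Price 22.6588; hedge Δ=-5.3809, bond B=239.0755.
  t=2,j=1: stock 51.7104 → up 55.8472 (V=23.3000), down 43.4367 (V=19.6900). Price 21.6973; hedge Δ=0.2909, bond B=6.6557.
  t=2,j=2: stock 66.4848 → up 71.8036 (V=99.7100), down 55.8472 (V=23.3000). Price 88.0590; hedge Δ=4.7887, bond B=-230.3160.
  t=1,j=0: stock 47.8800 → up 51.7104 (V=21.6973), down 40.2192 (V=22.6588). Price 20.5448; hedge Δ=-0.0837, bond B=24.5509.
  t=1,j=1: stock 61.5600 → up 66.4848 (V=88.0590), down 51.7104 (V=21.6973). Price 77.8574; hedge Δ=4.4917, bond B=-198.6494.
  t=0,j=0: stock 57.0000 → up 61.5600 (V=77.8574), down 47.8800 (V=20.5448). Price 68.9447; hedge Δ=4.1895, bond B=-169.8579.
Self-financing check: at every node Δ·S+B equals the discounted successor values.

(0,0): Delta=4.1895 Bond=-169.8579
(1,0): Delta=-0.0837 Bond=24.5509
(1,1): Delta=4.4917 Bond=-198.6494
(2,0): Delta=-5.3809 Bond=239.0755
(2,1): Delta=0.2909 Bond=6.6557
(2,2): Delta=4.7887 Bond=-230.3160
V0=68.9447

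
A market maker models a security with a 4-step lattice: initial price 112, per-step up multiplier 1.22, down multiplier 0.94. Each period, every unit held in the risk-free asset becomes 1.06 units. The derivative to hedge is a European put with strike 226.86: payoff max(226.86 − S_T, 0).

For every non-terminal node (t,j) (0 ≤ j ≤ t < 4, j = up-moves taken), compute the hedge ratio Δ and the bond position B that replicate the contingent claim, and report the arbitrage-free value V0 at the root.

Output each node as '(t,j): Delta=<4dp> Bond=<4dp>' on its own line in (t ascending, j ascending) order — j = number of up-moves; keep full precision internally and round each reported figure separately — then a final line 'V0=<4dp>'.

The replicating-portfolio and risk-neutral prices coincide; use p* = (1.06−0.94)/(1.22−0.94) = 0.4286 for the latter.
Terminal payoffs: V(4,0)=139.4161, V(4,1)=113.3690, V(4,2)=79.5632, V(4,3)=35.6875, V(4,4)=0.0000
Node (3,0) S=93.0254: V=(p*·113.3690+(1−p*)·139.4161)/1.06=120.9935; Δ=(113.3690−139.4161)/(113.4910−87.4439)=-1.0000; B=V−Δ·S=214.0189
Node (3,1) S=120.7351: V=(p*·79.5632+(1−p*)·113.3690)/1.06=93.2838; Δ=(79.5632−113.3690)/(147.2968−113.4910)=-1.0000; B=V−Δ·S=214.0189
Node (3,2) S=156.6988: V=(p*·35.6875+(1−p*)·79.5632)/1.06=57.3201; Δ=(35.6875−79.5632)/(191.1725−147.2968)=-1.0000; B=V−Δ·S=214.0189
Node (3,3) S=203.3750: V=(p*·0.0000+(1−p*)·35.6875)/1.06=19.2386; Δ=(0.0000−35.6875)/(248.1175−191.1725)=-0.6267; B=V−Δ·S=146.6940
Node (2,0) S=98.9632: V=(p*·93.2838+(1−p*)·120.9935)/1.06=102.9414; Δ=(93.2838−120.9935)/(120.7351−93.0254)=-1.0000; B=V−Δ·S=201.9046
Node (2,1) S=128.4416: V=(p*·57.3201+(1−p*)·93.2838)/1.06=73.4630; Δ=(57.3201−93.2838)/(156.6988−120.7351)=-1.0000; B=V−Δ·S=201.9046
Node (2,2) S=166.7008: V=(p*·19.2386+(1−p*)·57.3201)/1.06=38.6787; Δ=(19.2386−57.3201)/(203.3750−156.6988)=-0.8159; B=V−Δ·S=174.6843
Node (1,0) S=105.2800: V=(p*·73.4630+(1−p*)·102.9414)/1.06=85.1960; Δ=(73.4630−102.9414)/(128.4416−98.9632)=-1.0000; B=V−Δ·S=190.4760
Node (1,1) S=136.6400: V=(p*·38.6787+(1−p*)·73.4630)/1.06=55.2410; Δ=(38.6787−73.4630)/(166.7008−128.4416)=-0.9092; B=V−Δ·S=179.4705
Node (0,0) S=112.0000: V=(p*·55.2410+(1−p*)·85.1960)/1.06=68.2624; Δ=(55.2410−85.1960)/(136.6400−105.2800)=-0.9552; B=V−Δ·S=175.2447
Self-financing check: at every node Δ·S+B equals the discounted successor values.

(0,0): Delta=-0.9552 Bond=175.2447
(1,0): Delta=-1.0000 Bond=190.4760
(1,1): Delta=-0.9092 Bond=179.4705
(2,0): Delta=-1.0000 Bond=201.9046
(2,1): Delta=-1.0000 Bond=201.9046
(2,2): Delta=-0.8159 Bond=174.6843
(3,0): Delta=-1.0000 Bond=214.0189
(3,1): Delta=-1.0000 Bond=214.0189
(3,2): Delta=-1.0000 Bond=214.0189
(3,3): Delta=-0.6267 Bond=146.6940
V0=68.2624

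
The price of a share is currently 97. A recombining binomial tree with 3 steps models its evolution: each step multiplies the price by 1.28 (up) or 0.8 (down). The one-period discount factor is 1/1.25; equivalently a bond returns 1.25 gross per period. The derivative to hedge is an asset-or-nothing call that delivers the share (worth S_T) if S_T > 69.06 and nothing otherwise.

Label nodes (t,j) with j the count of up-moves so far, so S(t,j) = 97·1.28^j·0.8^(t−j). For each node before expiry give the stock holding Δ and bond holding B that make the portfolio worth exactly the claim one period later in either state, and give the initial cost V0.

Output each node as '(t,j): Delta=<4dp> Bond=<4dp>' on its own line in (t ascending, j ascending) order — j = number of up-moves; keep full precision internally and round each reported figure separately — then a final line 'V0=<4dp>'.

(0,0): Delta=1.0027 Bond=-0.2649
(1,0): Delta=1.0667 Bond=-5.2975
(1,1): Delta=1.0000 Bond=0.0000
(2,0): Delta=2.6667 Bond=-105.9499
(2,1): Delta=1.0000 Bond=0.0000
(2,2): Delta=1.0000 Bond=0.0000
V0=96.9938

Since d<R<u, set p* = (R−d)/(u−d) = 0.9375; price each node as the discounted p*-expectation of its children.
Terminal payoffs: V(3,0)=0.0000, V(3,1)=79.4624, V(3,2)=127.1398, V(3,3)=203.4237
  t=2,j=0: stock 62.0800 → up 79.4624 (V=79.4624), down 49.6640 (V=0.0000). Price 59.5968; hedge Δ=2.6667, bond B=-105.9499.
  t=2,j=1: stock 99.3280 → up 127.1398 (V=127.1398), down 79.4624 (V=79.4624). Price 99.3280; hedge Δ=1.0000, bond B=0.0000.
  t=2,j=2: stock 158.9248 → up 203.4237 (V=203.4237), down 127.1398 (V=127.1398). Price 158.9248; hedge Δ=1.0000, bond B=0.0000.
  t=1,j=0: stock 77.6000 → up 99.3280 (V=99.3280), down 62.0800 (V=59.5968). Price 77.4758; hedge Δ=1.0667, bond B=-5.2975.
  t=1,j=1: stock 124.1600 → up 158.9248 (V=158.9248), down 99.3280 (V=99.3280). Price 124.1600; hedge Δ=1.0000, bond B=0.0000.
  t=0,j=0: stock 97.0000 → up 124.1600 (V=124.1600), down 77.6000 (V=77.4758). Price 96.9938; hedge Δ=1.0027, bond B=-0.2649.
Check: Δ(0,0)·S0 + B(0,0) = 96.9938 = V0.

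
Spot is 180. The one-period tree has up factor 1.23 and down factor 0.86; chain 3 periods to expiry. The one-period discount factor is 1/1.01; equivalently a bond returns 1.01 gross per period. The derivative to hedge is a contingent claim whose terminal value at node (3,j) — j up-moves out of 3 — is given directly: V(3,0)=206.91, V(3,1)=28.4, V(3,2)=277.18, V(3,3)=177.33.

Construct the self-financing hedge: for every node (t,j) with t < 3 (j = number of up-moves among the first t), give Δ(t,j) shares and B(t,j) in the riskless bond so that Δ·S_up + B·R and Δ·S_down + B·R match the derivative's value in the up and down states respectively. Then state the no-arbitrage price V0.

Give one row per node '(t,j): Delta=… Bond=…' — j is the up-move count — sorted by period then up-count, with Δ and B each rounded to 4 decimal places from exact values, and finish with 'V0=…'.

(0,0): Delta=0.5949 Bond=37.3275
(1,0): Delta=-0.0913 Bond=143.9306
(1,1): Delta=1.2986 Bond=-118.1029
(2,0): Delta=-3.6240 Bond=615.6685
(2,1): Delta=3.5313 Bond=-544.4014
(2,2): Delta=-0.9910 Bond=504.2216
V0=144.4080

The replicating-portfolio and risk-neutral prices coincide; use p* = (1.01−0.86)/(1.23−0.86) = 0.4054 for the latter.
Terminal values V(3,·): V(3,0)=206.9100, V(3,1)=28.4000, V(3,2)=277.1800, V(3,3)=177.3300
(2,0): S=133.1280. Δ = (V_up−V_dn)/(S_up−S_dn) = (28.4000−206.9100)/(163.7474−114.4901) = -3.6240. V = [p*·28.4000 + (1−p*)·206.9100]/1.01 = 133.2090. B = V − Δ·S = 615.6685.
(2,1): S=190.4040. Δ = (V_up−V_dn)/(S_up−S_dn) = (277.1800−28.4000)/(234.1969−163.7474) = 3.5313. V = [p*·277.1800 + (1−p*)·28.4000]/1.01 = 127.9770. B = V − Δ·S = -544.4014.
(2,2): S=272.3220. Δ = (V_up−V_dn)/(S_up−S_dn) = (177.3300−277.1800)/(334.9561−234.1969) = -0.9910. V = [p*·177.3300 + (1−p*)·277.1800]/1.01 = 234.3567. B = V − Δ·S = 504.2216.
(1,0): S=154.8000. Δ = (V_up−V_dn)/(S_up−S_dn) = (127.9770−133.2090)/(190.4040−133.1280) = -0.0913. V = [p*·127.9770 + (1−p*)·133.2090]/1.01 = 129.7900. B = V − Δ·S = 143.9306.
(1,1): S=221.4000. Δ = (V_up−V_dn)/(S_up−S_dn) = (234.3567−127.9770)/(272.3220−190.4040) = 1.2986. V = [p*·234.3567 + (1−p*)·127.9770]/1.01 = 169.4098. B = V − Δ·S = -118.1029.
(0,0): S=180.0000. Δ = (V_up−V_dn)/(S_up−S_dn) = (169.4098−129.7900)/(221.4000−154.8000) = 0.5949. V = [p*·169.4098 + (1−p*)·129.7900]/1.01 = 144.4080. B = V − Δ·S = 37.3275.
Each (Δ,B) replicates both successor values, so the strategy is self-financing and V0 is arbitrage-free.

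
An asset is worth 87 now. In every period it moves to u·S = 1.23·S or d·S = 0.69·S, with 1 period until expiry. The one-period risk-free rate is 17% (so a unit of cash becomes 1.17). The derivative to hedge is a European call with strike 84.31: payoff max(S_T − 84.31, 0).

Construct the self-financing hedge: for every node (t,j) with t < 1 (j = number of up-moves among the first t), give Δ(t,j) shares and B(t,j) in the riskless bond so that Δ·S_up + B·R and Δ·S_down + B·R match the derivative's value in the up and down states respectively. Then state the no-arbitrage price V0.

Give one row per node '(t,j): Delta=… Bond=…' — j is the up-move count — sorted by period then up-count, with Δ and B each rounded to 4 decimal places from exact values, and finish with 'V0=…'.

(0,0): Delta=0.4832 Bond=-24.7911
V0=17.2460

No-arbitrage ⇒ martingale measure with p* = (R−d)/(u−d) = 0.8889.
Terminal values V(1,·): V(1,0)=0.0000, V(1,1)=22.7000
  t=0,j=0: stock 87.0000 → up 107.0100 (V=22.7000), down 60.0300 (V=0.0000). Price 17.2460; hedge Δ=0.4832, bond B=-24.7911.
Each (Δ,B) replicates both successor values, so the strategy is self-financing and V0 is arbitrage-free.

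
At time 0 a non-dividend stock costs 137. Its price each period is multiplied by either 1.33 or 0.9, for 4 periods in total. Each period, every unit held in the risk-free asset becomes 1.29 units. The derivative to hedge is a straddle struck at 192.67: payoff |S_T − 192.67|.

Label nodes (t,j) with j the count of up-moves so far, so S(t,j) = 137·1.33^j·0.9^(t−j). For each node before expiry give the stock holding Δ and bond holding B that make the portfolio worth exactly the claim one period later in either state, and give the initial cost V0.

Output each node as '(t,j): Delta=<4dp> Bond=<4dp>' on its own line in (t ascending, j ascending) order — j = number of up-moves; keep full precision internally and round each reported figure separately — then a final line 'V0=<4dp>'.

No-arbitrage ⇒ martingale measure with p* = (R−d)/(u−d) = 0.9070.
Terminal payoffs: V(4,0)=102.7843, V(4,1)=59.8389, V(4,2)=3.6248, V(4,3)=97.4101, V(4,4)=236.0040
Node (3,0) S=99.8730: V=(p*·59.8389+(1−p*)·102.7843)/1.29=49.4836; Δ=(59.8389−102.7843)/(132.8311−89.8857)=-1.0000; B=V−Δ·S=149.3566
Node (3,1) S=147.5901: V=(p*·3.6248+(1−p*)·59.8389)/1.29=6.8636; Δ=(3.6248−59.8389)/(196.2948−132.8311)=-0.8858; B=V−Δ·S=137.5940
Node (3,2) S=218.1054: V=(p*·97.4101+(1−p*)·3.6248)/1.29=68.7488; Δ=(97.4101−3.6248)/(290.0801−196.2948)=1.0000; B=V−Δ·S=-149.3566
Node (3,3) S=322.3113: V=(p*·236.0040+(1−p*)·97.4101)/1.29=172.9547; Δ=(236.0040−97.4101)/(428.6740−290.0801)=1.0000; B=V−Δ·S=-149.3566
Node (2,0) S=110.9700: V=(p*·6.8636+(1−p*)·49.4836)/1.29=8.3940; Δ=(6.8636−49.4836)/(147.5901−99.8730)=-0.8932; B=V−Δ·S=107.5102
Node (2,1) S=163.9890: V=(p*·68.7488+(1−p*)·6.8636)/1.29=48.8310; Δ=(68.7488−6.8636)/(218.1054−147.5901)=0.8776; B=V−Δ·S=-95.0880
Node (2,2) S=242.3393: V=(p*·172.9547+(1−p*)·68.7488)/1.29=126.5590; Δ=(172.9547−68.7488)/(322.3113−218.1054)=1.0000; B=V−Δ·S=-115.7803
Node (1,0) S=123.3000: V=(p*·48.8310+(1−p*)·8.3940)/1.29=34.9375; Δ=(48.8310−8.3940)/(163.9890−110.9700)=0.7627; B=V−Δ·S=-59.1021
Node (1,1) S=182.2100: V=(p*·126.5590+(1−p*)·48.8310)/1.29=92.5027; Δ=(126.5590−48.8310)/(242.3393−163.9890)=0.9921; B=V−Δ·S=-88.2600
Node (0,0) S=137.0000: V=(p*·92.5027+(1−p*)·34.9375)/1.29=67.5564; Δ=(92.5027−34.9375)/(182.2100−123.3000)=0.9772; B=V−Δ·S=-66.3160
Each (Δ,B) replicates both successor values, so the strategy is self-financing and V0 is arbitrage-free.

(0,0): Delta=0.9772 Bond=-66.3160
(1,0): Delta=0.7627 Bond=-59.1021
(1,1): Delta=0.9921 Bond=-88.2600
(2,0): Delta=-0.8932 Bond=107.5102
(2,1): Delta=0.8776 Bond=-95.0880
(2,2): Delta=1.0000 Bond=-115.7803
(3,0): Delta=-1.0000 Bond=149.3566
(3,1): Delta=-0.8858 Bond=137.5940
(3,2): Delta=1.0000 Bond=-149.3566
(3,3): Delta=1.0000 Bond=-149.3566
V0=67.5564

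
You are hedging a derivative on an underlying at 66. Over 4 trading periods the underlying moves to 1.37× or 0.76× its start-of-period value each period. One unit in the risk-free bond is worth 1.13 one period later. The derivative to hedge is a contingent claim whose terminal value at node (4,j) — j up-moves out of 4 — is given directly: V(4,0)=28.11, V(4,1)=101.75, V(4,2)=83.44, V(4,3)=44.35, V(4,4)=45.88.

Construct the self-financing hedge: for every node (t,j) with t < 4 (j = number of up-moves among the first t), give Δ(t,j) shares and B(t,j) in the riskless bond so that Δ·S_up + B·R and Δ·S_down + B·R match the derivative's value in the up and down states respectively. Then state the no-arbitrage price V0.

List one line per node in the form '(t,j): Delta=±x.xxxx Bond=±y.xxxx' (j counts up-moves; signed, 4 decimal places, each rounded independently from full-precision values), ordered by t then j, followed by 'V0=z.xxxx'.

(0,0): Delta=-0.2979 Bond=60.1459
(1,0): Delta=-0.3000 Bond=68.0702
(1,1): Delta=-0.2972 Bond=67.8966
(2,0): Delta=0.6799 Bond=39.5617
(2,1): Delta=-0.6526 Bond=101.1513
(2,2): Delta=-0.1692 Bond=60.8779
(3,0): Delta=4.1668 Bond=-56.3170
(3,1): Delta=-0.5747 Bond=110.2323
(3,2): Delta=-0.6807 Bond=116.9401
(3,3): Delta=0.0148 Bond=37.5609
V0=40.4835

Under the risk-neutral measure, an up-move has probability p* = (R−d)/(u−d) = 0.6066 and values discount at R = 1.13.
Terminal payoffs: V(4,0)=28.1100, V(4,1)=101.7500, V(4,2)=83.4400, V(4,3)=44.3500, V(4,4)=45.8800
Node (3,0) S=28.9724: V=(p*·101.7500+(1−p*)·28.1100)/1.13=64.4043; Δ=(101.7500−28.1100)/(39.6922−22.0190)=4.1668; B=V−Δ·S=-56.3170
Node (3,1) S=52.2266: V=(p*·83.4400+(1−p*)·101.7500)/1.13=80.2159; Δ=(83.4400−101.7500)/(71.5504−39.6922)=-0.5747; B=V−Δ·S=110.2323
Node (3,2) S=94.1453: V=(p*·44.3500+(1−p*)·83.4400)/1.13=52.8581; Δ=(44.3500−83.4400)/(128.9791−71.5504)=-0.6807; B=V−Δ·S=116.9401
Node (3,3) S=169.7093: V=(p*·45.8800+(1−p*)·44.3500)/1.13=40.0691; Δ=(45.8800−44.3500)/(232.5017−128.9791)=0.0148; B=V−Δ·S=37.5609
Node (2,0) S=38.1216: V=(p*·80.2159+(1−p*)·64.4043)/1.13=65.4822; Δ=(80.2159−64.4043)/(52.2266−28.9724)=0.6799; B=V−Δ·S=39.5617
Node (2,1) S=68.7192: V=(p*·52.8581+(1−p*)·80.2159)/1.13=56.3025; Δ=(52.8581−80.2159)/(94.1453−52.2266)=-0.6526; B=V−Δ·S=101.1513
Node (2,2) S=123.8754: V=(p*·40.0691+(1−p*)·52.8581)/1.13=39.9122; Δ=(40.0691−52.8581)/(169.7093−94.1453)=-0.1692; B=V−Δ·S=60.8779
Node (1,0) S=50.1600: V=(p*·56.3025+(1−p*)·65.4822)/1.13=53.0214; Δ=(56.3025−65.4822)/(68.7192−38.1216)=-0.3000; B=V−Δ·S=68.0702
Node (1,1) S=90.4200: V=(p*·39.9122+(1−p*)·56.3025)/1.13=41.0273; Δ=(39.9122−56.3025)/(123.8754−68.7192)=-0.2972; B=V−Δ·S=67.8966
Node (0,0) S=66.0000: V=(p*·41.0273+(1−p*)·53.0214)/1.13=40.4835; Δ=(41.0273−53.0214)/(90.4200−50.1600)=-0.2979; B=V−Δ·S=60.1459
Check: Δ(0,0)·S0 + B(0,0) = 40.4835 = V0.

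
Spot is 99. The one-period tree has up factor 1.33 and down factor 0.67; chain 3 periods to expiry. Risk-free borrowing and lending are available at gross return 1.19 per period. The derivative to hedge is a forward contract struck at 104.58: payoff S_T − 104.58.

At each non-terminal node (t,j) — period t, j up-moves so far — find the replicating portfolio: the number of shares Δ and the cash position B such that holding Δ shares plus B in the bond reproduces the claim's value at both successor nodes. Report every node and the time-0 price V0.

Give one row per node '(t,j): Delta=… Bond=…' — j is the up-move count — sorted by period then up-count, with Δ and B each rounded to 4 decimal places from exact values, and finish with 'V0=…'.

Risk-neutral probability p* = (R−d)/(u−d) = (1.19−0.67)/(1.33−0.67) = 0.7879.
Terminal values V(3,·): V(3,0)=-74.8045, V(3,1)=-45.4733, V(3,2)=12.7511, V(3,3)=128.3311
Node (2,0) S=44.4411: V=(p*·-45.4733+(1−p*)·-74.8045)/1.19=-43.4413; Δ=(-45.4733−-74.8045)/(59.1067−29.7755)=1.0000; B=V−Δ·S=-87.8824
Node (2,1) S=88.2189: V=(p*·12.7511+(1−p*)·-45.4733)/1.19=0.3365; Δ=(12.7511−-45.4733)/(117.3311−59.1067)=1.0000; B=V−Δ·S=-87.8824
Node (2,2) S=175.1211: V=(p*·128.3311+(1−p*)·12.7511)/1.19=87.2387; Δ=(128.3311−12.7511)/(232.9111−117.3311)=1.0000; B=V−Δ·S=-87.8824
Node (1,0) S=66.3300: V=(p*·0.3365+(1−p*)·-43.4413)/1.19=-7.5207; Δ=(0.3365−-43.4413)/(88.2189−44.4411)=1.0000; B=V−Δ·S=-73.8507
Node (1,1) S=131.6700: V=(p*·87.2387+(1−p*)·0.3365)/1.19=57.8193; Δ=(87.2387−0.3365)/(175.1211−88.2189)=1.0000; B=V−Δ·S=-73.8507
Node (0,0) S=99.0000: V=(p*·57.8193+(1−p*)·-7.5207)/1.19=36.9406; Δ=(57.8193−-7.5207)/(131.6700−66.3300)=1.0000; B=V−Δ·S=-62.0594
Self-financing check: at every node Δ·S+B equals the discounted successor values.

(0,0): Delta=1.0000 Bond=-62.0594
(1,0): Delta=1.0000 Bond=-73.8507
(1,1): Delta=1.0000 Bond=-73.8507
(2,0): Delta=1.0000 Bond=-87.8824
(2,1): Delta=1.0000 Bond=-87.8824
(2,2): Delta=1.0000 Bond=-87.8824
V0=36.9406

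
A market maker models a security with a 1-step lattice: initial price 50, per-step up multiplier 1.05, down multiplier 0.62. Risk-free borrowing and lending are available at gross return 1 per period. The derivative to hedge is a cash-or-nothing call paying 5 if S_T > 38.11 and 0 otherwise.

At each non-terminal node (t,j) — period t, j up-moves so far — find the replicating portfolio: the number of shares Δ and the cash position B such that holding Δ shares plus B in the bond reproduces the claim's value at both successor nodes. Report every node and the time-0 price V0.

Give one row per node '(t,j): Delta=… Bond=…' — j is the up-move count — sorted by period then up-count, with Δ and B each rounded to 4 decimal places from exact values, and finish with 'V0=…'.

Under the risk-neutral measure, an up-move has probability p* = (R−d)/(u−d) = 0.8837 and values discount at R = 1.
Terminal payoffs: V(1,0)=0.0000, V(1,1)=5.0000
  t=0,j=0: stock 50.0000 → up 52.5000 (V=5.0000), down 31.0000 (V=0.0000). Price 4.4186; hedge Δ=0.2326, bond B=-7.2093.
Self-financing check: at every node Δ·S+B equals the discounted successor values.

(0,0): Delta=0.2326 Bond=-7.2093
V0=4.4186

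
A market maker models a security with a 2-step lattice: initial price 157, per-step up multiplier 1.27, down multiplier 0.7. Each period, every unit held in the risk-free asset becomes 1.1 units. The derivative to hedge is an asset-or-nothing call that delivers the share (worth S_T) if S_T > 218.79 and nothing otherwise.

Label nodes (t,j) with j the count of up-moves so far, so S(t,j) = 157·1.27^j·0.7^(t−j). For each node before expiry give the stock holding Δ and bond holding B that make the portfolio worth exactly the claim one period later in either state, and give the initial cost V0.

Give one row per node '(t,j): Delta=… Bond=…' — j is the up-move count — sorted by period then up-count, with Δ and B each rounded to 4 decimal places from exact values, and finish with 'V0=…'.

The replicating-portfolio and risk-neutral prices coincide; use p* = (1.1−0.7)/(1.27−0.7) = 0.7018 for the latter.
At expiry t=2: V(2,0)=0.0000, V(2,1)=0.0000, V(2,2)=253.2253
(1,0): S=109.9000. Δ = (V_up−V_dn)/(S_up−S_dn) = (0.0000−0.0000)/(139.5730−76.9300) = 0.0000. V = [p*·0.0000 + (1−p*)·0.0000]/1.1 = 0.0000. B = V − Δ·S = 0.0000.
(1,1): S=199.3900. Δ = (V_up−V_dn)/(S_up−S_dn) = (253.2253−0.0000)/(253.2253−139.5730) = 2.2281. V = [p*·253.2253 + (1−p*)·0.0000]/1.1 = 161.5472. B = V − Δ·S = -282.7077.
(0,0): S=157.0000. Δ = (V_up−V_dn)/(S_up−S_dn) = (161.5472−0.0000)/(199.3900−109.9000) = 1.8052. V = [p*·161.5472 + (1−p*)·0.0000]/1.1 = 103.0604. B = V − Δ·S = -180.3558.
Each (Δ,B) replicates both successor values, so the strategy is self-financing and V0 is arbitrage-free.

(0,0): Delta=1.8052 Bond=-180.3558
(1,0): Delta=0.0000 Bond=0.0000
(1,1): Delta=2.2281 Bond=-282.7077
V0=103.0604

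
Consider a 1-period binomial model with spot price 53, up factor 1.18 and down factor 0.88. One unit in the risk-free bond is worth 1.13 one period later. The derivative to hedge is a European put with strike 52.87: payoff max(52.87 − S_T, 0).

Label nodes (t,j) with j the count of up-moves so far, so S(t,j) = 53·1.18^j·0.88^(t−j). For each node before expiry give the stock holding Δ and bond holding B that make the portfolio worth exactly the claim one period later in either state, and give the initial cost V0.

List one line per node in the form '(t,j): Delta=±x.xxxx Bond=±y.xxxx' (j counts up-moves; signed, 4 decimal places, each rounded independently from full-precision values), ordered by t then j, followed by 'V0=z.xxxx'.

No-arbitrage ⇒ martingale measure with p* = (R−d)/(u−d) = 0.8333.
Terminal values V(1,·): V(1,0)=6.2300, V(1,1)=0.0000
(0,0): S=53.0000. Δ = (V_up−V_dn)/(S_up−S_dn) = (0.0000−6.2300)/(62.5400−46.6400) = -0.3918. V = [p*·0.0000 + (1−p*)·6.2300]/1.13 = 0.9189. B = V − Δ·S = 21.6855.
Root portfolio cost Δ·53+B reproduces V0=0.9189.

(0,0): Delta=-0.3918 Bond=21.6855
V0=0.9189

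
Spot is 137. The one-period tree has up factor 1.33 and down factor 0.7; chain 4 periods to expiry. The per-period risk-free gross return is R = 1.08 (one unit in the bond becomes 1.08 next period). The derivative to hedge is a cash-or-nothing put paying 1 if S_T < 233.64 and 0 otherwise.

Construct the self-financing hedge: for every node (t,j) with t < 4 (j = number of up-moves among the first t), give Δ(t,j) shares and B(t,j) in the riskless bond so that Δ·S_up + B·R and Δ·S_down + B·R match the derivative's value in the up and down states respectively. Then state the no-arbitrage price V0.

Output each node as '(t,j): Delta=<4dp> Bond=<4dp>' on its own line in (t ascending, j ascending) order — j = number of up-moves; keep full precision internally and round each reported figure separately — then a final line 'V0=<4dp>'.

Risk-neutral probability p* = (R−d)/(u−d) = (1.08−0.7)/(1.33−0.7) = 0.6032.
At expiry t=4: V(4,0)=1.0000, V(4,1)=1.0000, V(4,2)=1.0000, V(4,3)=1.0000, V(4,4)=0.0000
(3,0): S=46.9910. Δ = (V_up−V_dn)/(S_up−S_dn) = (1.0000−1.0000)/(62.4980−32.8937) = 0.0000. V = [p*·1.0000 + (1−p*)·1.0000]/1.08 = 0.9259. B = V − Δ·S = 0.9259.
(3,1): S=89.2829. Δ = (V_up−V_dn)/(S_up−S_dn) = (1.0000−1.0000)/(118.7463−62.4980) = 0.0000. V = [p*·1.0000 + (1−p*)·1.0000]/1.08 = 0.9259. B = V − Δ·S = 0.9259.
(3,2): S=169.6375. Δ = (V_up−V_dn)/(S_up−S_dn) = (1.0000−1.0000)/(225.6179−118.7463) = 0.0000. V = [p*·1.0000 + (1−p*)·1.0000]/1.08 = 0.9259. B = V − Δ·S = 0.9259.
(3,3): S=322.3113. Δ = (V_up−V_dn)/(S_up−S_dn) = (0.0000−1.0000)/(428.6740−225.6179) = -0.0049. V = [p*·0.0000 + (1−p*)·1.0000]/1.08 = 0.3674. B = V − Δ·S = 1.9547.
(2,0): S=67.1300. Δ = (V_up−V_dn)/(S_up−S_dn) = (0.9259−0.9259)/(89.2829−46.9910) = 0.0000. V = [p*·0.9259 + (1−p*)·0.9259]/1.08 = 0.8573. B = V − Δ·S = 0.8573.
(2,1): S=127.5470. Δ = (V_up−V_dn)/(S_up−S_dn) = (0.9259−0.9259)/(169.6375−89.2829) = 0.0000. V = [p*·0.9259 + (1−p*)·0.9259]/1.08 = 0.8573. B = V − Δ·S = 0.8573.
(2,2): S=242.3393. Δ = (V_up−V_dn)/(S_up−S_dn) = (0.3674−0.9259)/(322.3113−169.6375) = -0.0037. V = [p*·0.3674 + (1−p*)·0.9259]/1.08 = 0.5454. B = V − Δ·S = 1.4319.
(1,0): S=95.9000. Δ = (V_up−V_dn)/(S_up−S_dn) = (0.8573−0.8573)/(127.5470−67.1300) = 0.0000. V = [p*·0.8573 + (1−p*)·0.8573]/1.08 = 0.7938. B = V − Δ·S = 0.7938.
(1,1): S=182.2100. Δ = (V_up−V_dn)/(S_up−S_dn) = (0.5454−0.8573)/(242.3393−127.5470) = -0.0027. V = [p*·0.5454 + (1−p*)·0.8573]/1.08 = 0.6196. B = V − Δ·S = 1.1147.
(0,0): S=137.0000. Δ = (V_up−V_dn)/(S_up−S_dn) = (0.6196−0.7938)/(182.2100−95.9000) = -0.0020. V = [p*·0.6196 + (1−p*)·0.7938]/1.08 = 0.6377. B = V − Δ·S = 0.9143.
The time-0 hedge costs 0.6377, which is the no-arbitrage price.

(0,0): Delta=-0.0020 Bond=0.9143
(1,0): Delta=0.0000 Bond=0.7938
(1,1): Delta=-0.0027 Bond=1.1147
(2,0): Delta=0.0000 Bond=0.8573
(2,1): Delta=0.0000 Bond=0.8573
(2,2): Delta=-0.0037 Bond=1.4319
(3,0): Delta=0.0000 Bond=0.9259
(3,1): Delta=0.0000 Bond=0.9259
(3,2): Delta=0.0000 Bond=0.9259
(3,3): Delta=-0.0049 Bond=1.9547
V0=0.6377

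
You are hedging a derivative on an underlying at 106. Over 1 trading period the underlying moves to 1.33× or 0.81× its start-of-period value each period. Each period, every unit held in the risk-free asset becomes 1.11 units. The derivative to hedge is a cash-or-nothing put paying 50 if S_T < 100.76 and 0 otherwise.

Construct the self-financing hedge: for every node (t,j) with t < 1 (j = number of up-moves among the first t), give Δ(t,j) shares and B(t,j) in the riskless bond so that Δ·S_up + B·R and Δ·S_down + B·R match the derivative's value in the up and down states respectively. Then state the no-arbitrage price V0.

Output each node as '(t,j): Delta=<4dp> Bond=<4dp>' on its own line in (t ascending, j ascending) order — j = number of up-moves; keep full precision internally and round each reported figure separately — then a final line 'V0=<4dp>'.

(0,0): Delta=-0.9071 Bond=115.2114
V0=19.0575

Under the risk-neutral measure, an up-move has probability p* = (R−d)/(u−d) = 0.5769 and values discount at R = 1.11.
Terminal values V(1,·): V(1,0)=50.0000, V(1,1)=0.0000
  t=0,j=0: stock 106.0000 → up 140.9800 (V=0.0000), down 85.8600 (V=50.0000). Price 19.0575; hedge Δ=-0.9071, bond B=115.2114.
Each (Δ,B) replicates both successor values, so the strategy is self-financing and V0 is arbitrage-free.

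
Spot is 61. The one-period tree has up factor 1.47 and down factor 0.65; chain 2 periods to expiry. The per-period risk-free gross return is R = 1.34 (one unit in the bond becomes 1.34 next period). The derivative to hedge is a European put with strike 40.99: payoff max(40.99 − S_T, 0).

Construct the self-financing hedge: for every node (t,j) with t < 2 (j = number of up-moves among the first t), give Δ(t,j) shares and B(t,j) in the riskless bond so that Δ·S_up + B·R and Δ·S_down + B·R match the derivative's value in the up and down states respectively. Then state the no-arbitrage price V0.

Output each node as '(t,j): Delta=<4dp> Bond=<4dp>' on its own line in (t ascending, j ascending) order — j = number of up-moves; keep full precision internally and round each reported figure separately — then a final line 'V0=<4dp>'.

No-arbitrage ⇒ martingale measure with p* = (R−d)/(u−d) = 0.8415.
Terminal values V(2,·): V(2,0)=15.2175, V(2,1)=0.0000, V(2,2)=0.0000
(1,0): S=39.6500. Δ = (V_up−V_dn)/(S_up−S_dn) = (0.0000−15.2175)/(58.2855−25.7725) = -0.4680. V = [p*·0.0000 + (1−p*)·15.2175]/1.34 = 1.8004. B = V − Δ·S = 20.3583.
(1,1): S=89.6700. Δ = (V_up−V_dn)/(S_up−S_dn) = (0.0000−0.0000)/(131.8149−58.2855) = 0.0000. V = [p*·0.0000 + (1−p*)·0.0000]/1.34 = 0.0000. B = V − Δ·S = 0.0000.
(0,0): S=61.0000. Δ = (V_up−V_dn)/(S_up−S_dn) = (0.0000−1.8004)/(89.6700−39.6500) = -0.0360. V = [p*·0.0000 + (1−p*)·1.8004]/1.34 = 0.2130. B = V − Δ·S = 2.4086.
Self-financing check: at every node Δ·S+B equals the discounted successor values.

(0,0): Delta=-0.0360 Bond=2.4086
(1,0): Delta=-0.4680 Bond=20.3583
(1,1): Delta=0.0000 Bond=0.0000
V0=0.2130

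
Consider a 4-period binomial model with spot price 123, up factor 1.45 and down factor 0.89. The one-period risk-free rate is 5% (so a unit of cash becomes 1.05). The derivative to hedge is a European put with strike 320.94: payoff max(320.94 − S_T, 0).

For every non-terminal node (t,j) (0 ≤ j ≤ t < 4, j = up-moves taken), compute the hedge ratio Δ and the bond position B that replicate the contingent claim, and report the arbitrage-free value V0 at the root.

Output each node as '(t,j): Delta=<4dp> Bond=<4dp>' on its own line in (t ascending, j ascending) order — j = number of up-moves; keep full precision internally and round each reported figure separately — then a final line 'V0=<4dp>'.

No-arbitrage ⇒ martingale measure with p* = (R−d)/(u−d) = 0.2857.
At expiry t=4: V(4,0)=243.7670, V(4,1)=195.2088, V(4,2)=116.0970, V(4,3)=0.0000, V(4,4)=0.0000
(3,0): S=86.7112. Δ = (V_up−V_dn)/(S_up−S_dn) = (195.2088−243.7670)/(125.7312−77.1730) = -1.0000. V = [p*·195.2088 + (1−p*)·243.7670]/1.05 = 218.9460. B = V − Δ·S = 305.6571.
(3,1): S=141.2710. Δ = (V_up−V_dn)/(S_up−S_dn) = (116.0970−195.2088)/(204.8430−125.7312) = -1.0000. V = [p*·116.0970 + (1−p*)·195.2088]/1.05 = 164.3861. B = V − Δ·S = 305.6571.
(3,2): S=230.1607. Δ = (V_up−V_dn)/(S_up−S_dn) = (0.0000−116.0970)/(333.7330−204.8430) = -0.9007. V = [p*·0.0000 + (1−p*)·116.0970]/1.05 = 78.9776. B = V − Δ·S = 286.2936.
(3,3): S=374.9809. Δ = (V_up−V_dn)/(S_up−S_dn) = (0.0000−0.0000)/(543.7223−333.7330) = 0.0000. V = [p*·0.0000 + (1−p*)·0.0000]/1.05 = 0.0000. B = V − Δ·S = 0.0000.
(2,0): S=97.4283. Δ = (V_up−V_dn)/(S_up−S_dn) = (164.3861−218.9460)/(141.2710−86.7112) = -1.0000. V = [p*·164.3861 + (1−p*)·218.9460]/1.05 = 193.6737. B = V − Δ·S = 291.1020.
(2,1): S=158.7315. Δ = (V_up−V_dn)/(S_up−S_dn) = (78.9776−164.3861)/(230.1607−141.2710) = -0.9608. V = [p*·78.9776 + (1−p*)·164.3861]/1.05 = 133.3178. B = V − Δ·S = 285.8331.
(2,2): S=258.6075. Δ = (V_up−V_dn)/(S_up−S_dn) = (0.0000−78.9776)/(374.9809−230.1607) = -0.5453. V = [p*·0.0000 + (1−p*)·78.9776]/1.05 = 53.7262. B = V − Δ·S = 194.7576.
(1,0): S=109.4700. Δ = (V_up−V_dn)/(S_up−S_dn) = (133.3178−193.6737)/(158.7315−97.4283) = -0.9845. V = [p*·133.3178 + (1−p*)·193.6737]/1.05 = 168.0278. B = V − Δ·S = 275.8063.
(1,1): S=178.3500. Δ = (V_up−V_dn)/(S_up−S_dn) = (53.7262−133.3178)/(258.6075−158.7315) = -0.7969. V = [p*·53.7262 + (1−p*)·133.3178]/1.05 = 105.3117. B = V − Δ·S = 247.4395.
(0,0): S=123.0000. Δ = (V_up−V_dn)/(S_up−S_dn) = (105.3117−168.0278)/(178.3500−109.4700) = -0.9105. V = [p*·105.3117 + (1−p*)·168.0278]/1.05 = 142.9609. B = V − Δ·S = 254.9538.
Check: Δ(0,0)·S0 + B(0,0) = 142.9609 = V0.

(0,0): Delta=-0.9105 Bond=254.9538
(1,0): Delta=-0.9845 Bond=275.8063
(1,1): Delta=-0.7969 Bond=247.4395
(2,0): Delta=-1.0000 Bond=291.1020
(2,1): Delta=-0.9608 Bond=285.8331
(2,2): Delta=-0.5453 Bond=194.7576
(3,0): Delta=-1.0000 Bond=305.6571
(3,1): Delta=-1.0000 Bond=305.6571
(3,2): Delta=-0.9007 Bond=286.2936
(3,3): Delta=0.0000 Bond=0.0000
V0=142.9609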